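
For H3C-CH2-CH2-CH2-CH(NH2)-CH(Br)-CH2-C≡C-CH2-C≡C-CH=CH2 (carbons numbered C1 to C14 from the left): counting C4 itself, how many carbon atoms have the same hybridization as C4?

C4 is sp3 (only σ bonds).
C1: sp3 ✓
C2: sp3 ✓
C3: sp3 ✓
C4: sp3 ✓
C5: sp3 ✓
C6: sp3 ✓
C7: sp3 ✓
C8: sp
C9: sp
C10: sp3 ✓
C11: sp
C12: sp
C13: sp2
C14: sp2
8 carbons are sp3.

8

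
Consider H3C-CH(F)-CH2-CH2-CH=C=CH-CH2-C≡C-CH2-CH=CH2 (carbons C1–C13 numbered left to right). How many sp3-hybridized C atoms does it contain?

6

C1: sp3 ✓
C2: sp3 ✓
C3: sp3 ✓
C4: sp3 ✓
C5: sp2
C6: sp
C7: sp2
C8: sp3 ✓
C9: sp
C10: sp
C11: sp3 ✓
C12: sp2
C13: sp2
C1, C2, C3, C4, C8, C11 → 6 sp3 carbons.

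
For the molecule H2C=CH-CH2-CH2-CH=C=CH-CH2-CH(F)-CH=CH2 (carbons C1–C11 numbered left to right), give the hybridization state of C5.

C5 (3 σ bonds, plus one π bond) has steric number 3: sp2.

sp²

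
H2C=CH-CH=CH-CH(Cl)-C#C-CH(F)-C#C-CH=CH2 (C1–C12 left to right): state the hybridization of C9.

sp

C9 is sp: 2 σ bonds, plus two π bonds, 2 electron-density regions.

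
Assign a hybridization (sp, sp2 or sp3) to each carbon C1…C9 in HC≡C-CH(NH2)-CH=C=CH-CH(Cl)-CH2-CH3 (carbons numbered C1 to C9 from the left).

C1: 2 σ bonds, plus two π bonds; 2 regions of electron density → sp.
C2 carries 2 σ bonds, plus two π bonds, giving a steric number of 2, so it is sp.
C3 is sp3: 4 σ bonds, 4 electron-density regions.
C4: 3 σ bonds, plus one π bond; 3 regions of electron density → sp2.
C5: 2 σ bonds, plus two π bonds — 2 electron domains, sp.
C6 (3 σ bonds, plus one π bond) has steric number 3: sp2.
C7 is sp3: 4 σ bonds, 4 electron-density regions.
C8 (4 σ bonds) has steric number 4: sp3.
C9 has 4 σ bonds: steric number 4 → sp3.

C1 sp, C2 sp, C3 sp3, C4 sp2, C5 sp, C6 sp2, C7 sp3, C8 sp3, C9 sp3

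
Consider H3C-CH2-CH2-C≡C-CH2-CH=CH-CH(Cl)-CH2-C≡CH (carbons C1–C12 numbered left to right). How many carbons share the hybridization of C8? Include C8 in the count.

2

C8 is sp2 (one π bond).
C1: sp3
C2: sp3
C3: sp3
C4: sp
C5: sp
C6: sp3
C7: sp2 ✓
C8: sp2 ✓
C9: sp3
C10: sp3
C11: sp
C12: sp
2 carbons are sp2.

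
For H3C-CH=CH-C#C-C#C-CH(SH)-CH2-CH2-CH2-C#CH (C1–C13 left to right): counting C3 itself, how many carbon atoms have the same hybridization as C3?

2

C3 is sp2 (one π bond).
C1: sp3
C2: sp2 ✓
C3: sp2 ✓
C4: sp
C5: sp
C6: sp
C7: sp
C8: sp3
C9: sp3
C10: sp3
C11: sp3
C12: sp
C13: sp
2 carbons are sp2.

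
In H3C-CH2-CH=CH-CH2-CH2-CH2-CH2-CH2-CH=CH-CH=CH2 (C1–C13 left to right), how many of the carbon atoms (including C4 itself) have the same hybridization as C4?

C4 is sp2 (one π bond).
C1: sp3
C2: sp3
C3: sp2 ✓
C4: sp2 ✓
C5: sp3
C6: sp3
C7: sp3
C8: sp3
C9: sp3
C10: sp2 ✓
C11: sp2 ✓
C12: sp2 ✓
C13: sp2 ✓
6 carbons are sp2.

6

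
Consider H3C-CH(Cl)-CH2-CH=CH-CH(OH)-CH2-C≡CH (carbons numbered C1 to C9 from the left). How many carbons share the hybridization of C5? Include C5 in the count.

2

C5 is sp2 (one π bond).
C1: sp3
C2: sp3
C3: sp3
C4: sp2 ✓
C5: sp2 ✓
C6: sp3
C7: sp3
C8: sp
C9: sp
2 carbons are sp2.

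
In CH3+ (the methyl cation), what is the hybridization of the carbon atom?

Three σ bonds to H, empty p orbital → sp2, trigonal planar.

sp^2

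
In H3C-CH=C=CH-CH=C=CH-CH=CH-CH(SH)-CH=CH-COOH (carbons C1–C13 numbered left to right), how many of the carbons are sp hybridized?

C1: sp3
C2: sp2
C3: sp ✓
C4: sp2
C5: sp2
C6: sp ✓
C7: sp2
C8: sp2
C9: sp2
C10: sp3
C11: sp2
C12: sp2
C13: sp2
C3, C6 → 2 sp carbons.

2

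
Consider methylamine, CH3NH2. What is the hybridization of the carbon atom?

sp³

The carbon atom: 4 σ bonds — 4 electron domains, sp3.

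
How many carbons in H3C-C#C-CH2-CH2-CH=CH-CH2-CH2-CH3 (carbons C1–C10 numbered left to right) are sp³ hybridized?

6

C1: sp3 ✓
C2: sp
C3: sp
C4: sp3 ✓
C5: sp3 ✓
C6: sp2
C7: sp2
C8: sp3 ✓
C9: sp3 ✓
C10: sp3 ✓
C1, C4, C5, C8, C9, C10 → 6 sp3 carbons.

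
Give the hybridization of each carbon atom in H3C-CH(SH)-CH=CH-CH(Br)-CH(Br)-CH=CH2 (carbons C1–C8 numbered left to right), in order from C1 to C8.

C1 has 4 σ bonds: steric number 4 → sp3.
C2 carries 4 σ bonds, giving a steric number of 4, so it is sp3.
C3: 3 σ bonds, plus one π bond — 3 electron domains, sp2.
C4 has 3 σ bonds, plus one π bond: steric number 3 → sp2.
C5: 4 σ bonds; 4 regions of electron density → sp3.
C6 — 4 σ bonds. Steric number 4, so sp3.
C7 (3 σ bonds, plus one π bond) has steric number 3: sp2.
C8 — 3 σ bonds, plus one π bond. Steric number 3, so sp2.

C1 sp3, C2 sp3, C3 sp2, C4 sp2, C5 sp3, C6 sp3, C7 sp2, C8 sp2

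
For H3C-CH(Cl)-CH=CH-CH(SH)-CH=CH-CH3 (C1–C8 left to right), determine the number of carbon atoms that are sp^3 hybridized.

4

C1: sp3 ✓
C2: sp3 ✓
C3: sp2
C4: sp2
C5: sp3 ✓
C6: sp2
C7: sp2
C8: sp3 ✓
C1, C2, C5, C8 → 4 sp3 carbons.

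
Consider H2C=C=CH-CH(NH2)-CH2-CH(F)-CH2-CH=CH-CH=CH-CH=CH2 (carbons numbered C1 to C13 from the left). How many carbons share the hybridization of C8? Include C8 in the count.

8

C8 is sp2 (one π bond).
C1: sp2 ✓
C2: sp
C3: sp2 ✓
C4: sp3
C5: sp3
C6: sp3
C7: sp3
C8: sp2 ✓
C9: sp2 ✓
C10: sp2 ✓
C11: sp2 ✓
C12: sp2 ✓
C13: sp2 ✓
8 carbons are sp2.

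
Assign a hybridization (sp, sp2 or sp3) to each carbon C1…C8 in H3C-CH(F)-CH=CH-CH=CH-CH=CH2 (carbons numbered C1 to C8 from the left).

C1 is sp3: 4 σ bonds, 4 electron-density regions.
C2: 4 σ bonds; 4 regions of electron density → sp3.
C3: 3 σ bonds, plus one π bond — 3 electron domains, sp2.
C4: 3 σ bonds, plus one π bond; 3 regions of electron density → sp2.
C5 — 3 σ bonds, plus one π bond. Steric number 3, so sp2.
C6 is sp2: 3 σ bonds, plus one π bond, 3 electron-density regions.
C7 carries 3 σ bonds, plus one π bond, giving a steric number of 3, so it is sp2.
C8 — 3 σ bonds, plus one π bond. Steric number 3, so sp2.

C1 sp3, C2 sp3, C3 sp2, C4 sp2, C5 sp2, C6 sp2, C7 sp2, C8 sp2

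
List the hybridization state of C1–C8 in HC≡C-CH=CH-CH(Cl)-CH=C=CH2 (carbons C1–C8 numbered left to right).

C1 sp, C2 sp, C3 sp2, C4 sp2, C5 sp3, C6 sp2, C7 sp, C8 sp2

C1 has 2 σ bonds, plus two π bonds: steric number 2 → sp.
C2 (2 σ bonds, plus two π bonds) has steric number 2: sp.
C3 — 3 σ bonds, plus one π bond. Steric number 3, so sp2.
C4: 3 σ bonds, plus one π bond — 3 electron domains, sp2.
C5 is sp3: 4 σ bonds, 4 electron-density regions.
C6: 3 σ bonds, plus one π bond; 3 regions of electron density → sp2.
C7 carries 2 σ bonds, plus two π bonds, giving a steric number of 2, so it is sp.
C8 — 3 σ bonds, plus one π bond. Steric number 3, so sp2.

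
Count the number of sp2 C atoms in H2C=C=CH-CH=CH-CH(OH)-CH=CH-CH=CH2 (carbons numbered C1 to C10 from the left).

8

C1: sp2 ✓
C2: sp
C3: sp2 ✓
C4: sp2 ✓
C5: sp2 ✓
C6: sp3
C7: sp2 ✓
C8: sp2 ✓
C9: sp2 ✓
C10: sp2 ✓
C1, C3, C4, C5, C7, C8, C9, C10 → 8 sp2 carbons.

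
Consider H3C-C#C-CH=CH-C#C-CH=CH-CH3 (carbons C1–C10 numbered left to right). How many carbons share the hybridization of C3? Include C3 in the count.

4

C3 is sp (two π bonds).
C1: sp3
C2: sp ✓
C3: sp ✓
C4: sp2
C5: sp2
C6: sp ✓
C7: sp ✓
C8: sp2
C9: sp2
C10: sp3
4 carbons are sp.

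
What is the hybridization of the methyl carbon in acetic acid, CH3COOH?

sp³

The methyl carbon is sp3: 4 σ bonds, 4 electron-density regions.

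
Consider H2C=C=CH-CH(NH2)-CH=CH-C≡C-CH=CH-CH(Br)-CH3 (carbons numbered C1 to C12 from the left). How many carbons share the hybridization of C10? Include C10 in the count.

6

C10 is sp2 (one π bond).
C1: sp2 ✓
C2: sp
C3: sp2 ✓
C4: sp3
C5: sp2 ✓
C6: sp2 ✓
C7: sp
C8: sp
C9: sp2 ✓
C10: sp2 ✓
C11: sp3
C12: sp3
6 carbons are sp2.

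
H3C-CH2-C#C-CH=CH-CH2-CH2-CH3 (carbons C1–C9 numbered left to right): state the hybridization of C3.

sp

C3 is sp: 2 σ bonds, plus two π bonds, 2 electron-density regions.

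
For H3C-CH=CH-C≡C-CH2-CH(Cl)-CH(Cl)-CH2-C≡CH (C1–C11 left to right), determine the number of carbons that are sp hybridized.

C1: sp3
C2: sp2
C3: sp2
C4: sp ✓
C5: sp ✓
C6: sp3
C7: sp3
C8: sp3
C9: sp3
C10: sp ✓
C11: sp ✓
C4, C5, C10, C11 → 4 sp carbons.

4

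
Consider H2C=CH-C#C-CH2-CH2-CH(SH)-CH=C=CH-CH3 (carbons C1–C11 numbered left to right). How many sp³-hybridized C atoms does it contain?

C1: sp2
C2: sp2
C3: sp
C4: sp
C5: sp3 ✓
C6: sp3 ✓
C7: sp3 ✓
C8: sp2
C9: sp
C10: sp2
C11: sp3 ✓
C5, C6, C7, C11 → 4 sp3 carbons.

4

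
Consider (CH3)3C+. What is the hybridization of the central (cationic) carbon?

sp^2

Three σ bonds and an empty p orbital; no lone pair → steric number 3 → sp2 and planar.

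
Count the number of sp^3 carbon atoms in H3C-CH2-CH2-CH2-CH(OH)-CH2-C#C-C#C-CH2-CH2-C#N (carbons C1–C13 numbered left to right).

8

C1: sp3 ✓
C2: sp3 ✓
C3: sp3 ✓
C4: sp3 ✓
C5: sp3 ✓
C6: sp3 ✓
C7: sp
C8: sp
C9: sp
C10: sp
C11: sp3 ✓
C12: sp3 ✓
C13: sp
C1, C2, C3, C4, C5, C6, C11, C12 → 8 sp3 carbons.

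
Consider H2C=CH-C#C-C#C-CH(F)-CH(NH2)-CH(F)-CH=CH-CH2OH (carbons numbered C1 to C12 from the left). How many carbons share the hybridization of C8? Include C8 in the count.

4

C8 is sp3 (only σ bonds).
C1: sp2
C2: sp2
C3: sp
C4: sp
C5: sp
C6: sp
C7: sp3 ✓
C8: sp3 ✓
C9: sp3 ✓
C10: sp2
C11: sp2
C12: sp3 ✓
4 carbons are sp3.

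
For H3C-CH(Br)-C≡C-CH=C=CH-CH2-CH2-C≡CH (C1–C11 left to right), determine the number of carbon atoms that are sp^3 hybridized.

4

C1: sp3 ✓
C2: sp3 ✓
C3: sp
C4: sp
C5: sp2
C6: sp
C7: sp2
C8: sp3 ✓
C9: sp3 ✓
C10: sp
C11: sp
C1, C2, C8, C9 → 4 sp3 carbons.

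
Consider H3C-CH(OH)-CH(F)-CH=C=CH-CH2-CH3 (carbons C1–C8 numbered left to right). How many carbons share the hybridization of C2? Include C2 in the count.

C2 is sp3 (only σ bonds).
C1: sp3 ✓
C2: sp3 ✓
C3: sp3 ✓
C4: sp2
C5: sp
C6: sp2
C7: sp3 ✓
C8: sp3 ✓
5 carbons are sp3.

5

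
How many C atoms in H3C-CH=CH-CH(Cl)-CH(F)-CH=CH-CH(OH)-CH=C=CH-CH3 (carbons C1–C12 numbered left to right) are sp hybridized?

1

C1: sp3
C2: sp2
C3: sp2
C4: sp3
C5: sp3
C6: sp2
C7: sp2
C8: sp3
C9: sp2
C10: sp ✓
C11: sp2
C12: sp3
C10 → 1 sp carbon.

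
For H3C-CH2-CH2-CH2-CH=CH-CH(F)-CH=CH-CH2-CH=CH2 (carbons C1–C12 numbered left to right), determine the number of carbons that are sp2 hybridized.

6

C1: sp3
C2: sp3
C3: sp3
C4: sp3
C5: sp2 ✓
C6: sp2 ✓
C7: sp3
C8: sp2 ✓
C9: sp2 ✓
C10: sp3
C11: sp2 ✓
C12: sp2 ✓
C5, C6, C8, C9, C11, C12 → 6 sp2 carbons.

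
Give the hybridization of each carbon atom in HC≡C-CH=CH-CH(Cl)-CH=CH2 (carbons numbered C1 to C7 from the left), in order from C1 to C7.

C1 sp, C2 sp, C3 sp2, C4 sp2, C5 sp3, C6 sp2, C7 sp2

C1 has 2 σ bonds, plus two π bonds: steric number 2 → sp.
C2 — 2 σ bonds, plus two π bonds. Steric number 2, so sp.
C3: 3 σ bonds, plus one π bond; 3 regions of electron density → sp2.
C4 has 3 σ bonds, plus one π bond: steric number 3 → sp2.
C5: 4 σ bonds; 4 regions of electron density → sp3.
C6 carries 3 σ bonds, plus one π bond, giving a steric number of 3, so it is sp2.
C7 carries 3 σ bonds, plus one π bond, giving a steric number of 3, so it is sp2.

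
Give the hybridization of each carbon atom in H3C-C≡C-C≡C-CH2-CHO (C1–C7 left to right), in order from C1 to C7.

C1: 4 σ bonds; 4 regions of electron density → sp3.
C2 (2 σ bonds, plus two π bonds) has steric number 2: sp.
C3: 2 σ bonds, plus two π bonds; 2 regions of electron density → sp.
C4: 2 σ bonds, plus two π bonds — 2 electron domains, sp.
C5 — 2 σ bonds, plus two π bonds. Steric number 2, so sp.
C6 is sp3: 4 σ bonds, 4 electron-density regions.
C7 carries 3 σ bonds, plus one π bond, giving a steric number of 3, so it is sp2.

C1 sp3, C2 sp, C3 sp, C4 sp, C5 sp, C6 sp3, C7 sp2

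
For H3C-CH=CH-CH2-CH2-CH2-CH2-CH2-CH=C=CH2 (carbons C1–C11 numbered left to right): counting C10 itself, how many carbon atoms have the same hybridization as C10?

C10 is sp (two π bonds).
C1: sp3
C2: sp2
C3: sp2
C4: sp3
C5: sp3
C6: sp3
C7: sp3
C8: sp3
C9: sp2
C10: sp ✓
C11: sp2
1 carbon is sp.

1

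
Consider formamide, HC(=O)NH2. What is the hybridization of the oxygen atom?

The oxygen atom has 1 σ bond and 2 lone pairs, plus one π bond: steric number 3 → sp2.

sp2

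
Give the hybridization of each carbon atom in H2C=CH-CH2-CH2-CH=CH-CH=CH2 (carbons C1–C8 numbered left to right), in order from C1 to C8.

C1: 3 σ bonds, plus one π bond; 3 regions of electron density → sp2.
C2 — 3 σ bonds, plus one π bond. Steric number 3, so sp2.
C3 (4 σ bonds) has steric number 4: sp3.
C4 carries 4 σ bonds, giving a steric number of 4, so it is sp3.
C5 (3 σ bonds, plus one π bond) has steric number 3: sp2.
C6 carries 3 σ bonds, plus one π bond, giving a steric number of 3, so it is sp2.
C7 has 3 σ bonds, plus one π bond: steric number 3 → sp2.
C8 (3 σ bonds, plus one π bond) has steric number 3: sp2.

C1 sp2, C2 sp2, C3 sp3, C4 sp3, C5 sp2, C6 sp2, C7 sp2, C8 sp2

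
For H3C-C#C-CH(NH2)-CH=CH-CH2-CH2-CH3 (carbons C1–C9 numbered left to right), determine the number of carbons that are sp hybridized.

C1: sp3
C2: sp ✓
C3: sp ✓
C4: sp3
C5: sp2
C6: sp2
C7: sp3
C8: sp3
C9: sp3
C2, C3 → 2 sp carbons.

2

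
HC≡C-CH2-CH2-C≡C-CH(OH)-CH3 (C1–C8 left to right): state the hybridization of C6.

C6 has 2 σ bonds, plus two π bonds: steric number 2 → sp.

sp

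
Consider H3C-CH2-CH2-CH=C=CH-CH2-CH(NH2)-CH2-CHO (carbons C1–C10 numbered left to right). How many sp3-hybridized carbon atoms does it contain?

6

C1: sp3 ✓
C2: sp3 ✓
C3: sp3 ✓
C4: sp2
C5: sp
C6: sp2
C7: sp3 ✓
C8: sp3 ✓
C9: sp3 ✓
C10: sp2
C1, C2, C3, C7, C8, C9 → 6 sp3 carbons.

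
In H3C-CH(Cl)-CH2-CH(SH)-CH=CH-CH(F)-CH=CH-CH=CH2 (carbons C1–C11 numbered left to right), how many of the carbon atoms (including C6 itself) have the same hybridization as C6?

6

C6 is sp2 (one π bond).
C1: sp3
C2: sp3
C3: sp3
C4: sp3
C5: sp2 ✓
C6: sp2 ✓
C7: sp3
C8: sp2 ✓
C9: sp2 ✓
C10: sp2 ✓
C11: sp2 ✓
6 carbons are sp2.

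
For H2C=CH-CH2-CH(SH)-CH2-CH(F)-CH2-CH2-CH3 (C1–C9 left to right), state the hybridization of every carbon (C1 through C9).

C1 — 3 σ bonds, plus one π bond. Steric number 3, so sp2.
C2 carries 3 σ bonds, plus one π bond, giving a steric number of 3, so it is sp2.
C3 — 4 σ bonds. Steric number 4, so sp3.
C4 (4 σ bonds) has steric number 4: sp3.
C5: 4 σ bonds; 4 regions of electron density → sp3.
C6 is sp3: 4 σ bonds, 4 electron-density regions.
C7 carries 4 σ bonds, giving a steric number of 4, so it is sp3.
C8 has 4 σ bonds: steric number 4 → sp3.
C9: 4 σ bonds — 4 electron domains, sp3.

C1 sp2, C2 sp2, C3 sp3, C4 sp3, C5 sp3, C6 sp3, C7 sp3, C8 sp3, C9 sp3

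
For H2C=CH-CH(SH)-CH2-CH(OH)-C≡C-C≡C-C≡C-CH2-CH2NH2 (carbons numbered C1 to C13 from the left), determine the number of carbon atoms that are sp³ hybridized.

5

C1: sp2
C2: sp2
C3: sp3 ✓
C4: sp3 ✓
C5: sp3 ✓
C6: sp
C7: sp
C8: sp
C9: sp
C10: sp
C11: sp
C12: sp3 ✓
C13: sp3 ✓
C3, C4, C5, C12, C13 → 5 sp3 carbons.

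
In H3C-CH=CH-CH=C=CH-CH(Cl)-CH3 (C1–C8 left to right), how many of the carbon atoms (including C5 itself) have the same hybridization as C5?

1

C5 is sp (two π bonds).
C1: sp3
C2: sp2
C3: sp2
C4: sp2
C5: sp ✓
C6: sp2
C7: sp3
C8: sp3
1 carbon is sp.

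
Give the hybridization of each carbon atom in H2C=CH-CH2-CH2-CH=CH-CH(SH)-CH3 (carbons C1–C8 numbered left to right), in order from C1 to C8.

C1 is sp2: 3 σ bonds, plus one π bond, 3 electron-density regions.
C2: 3 σ bonds, plus one π bond — 3 electron domains, sp2.
C3 (4 σ bonds) has steric number 4: sp3.
C4: 4 σ bonds; 4 regions of electron density → sp3.
C5 (3 σ bonds, plus one π bond) has steric number 3: sp2.
C6 is sp2: 3 σ bonds, plus one π bond, 3 electron-density regions.
C7 carries 4 σ bonds, giving a steric number of 4, so it is sp3.
C8 — 4 σ bonds. Steric number 4, so sp3.

C1 sp2, C2 sp2, C3 sp3, C4 sp3, C5 sp2, C6 sp2, C7 sp3, C8 sp3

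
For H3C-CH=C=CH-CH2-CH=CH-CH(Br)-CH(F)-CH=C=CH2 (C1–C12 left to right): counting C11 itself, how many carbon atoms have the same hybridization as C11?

C11 is sp (two π bonds).
C1: sp3
C2: sp2
C3: sp ✓
C4: sp2
C5: sp3
C6: sp2
C7: sp2
C8: sp3
C9: sp3
C10: sp2
C11: sp ✓
C12: sp2
2 carbons are sp.

2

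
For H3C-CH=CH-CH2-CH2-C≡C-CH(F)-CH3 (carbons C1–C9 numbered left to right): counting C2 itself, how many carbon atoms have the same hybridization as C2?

C2 is sp2 (one π bond).
C1: sp3
C2: sp2 ✓
C3: sp2 ✓
C4: sp3
C5: sp3
C6: sp
C7: sp
C8: sp3
C9: sp3
2 carbons are sp2.

2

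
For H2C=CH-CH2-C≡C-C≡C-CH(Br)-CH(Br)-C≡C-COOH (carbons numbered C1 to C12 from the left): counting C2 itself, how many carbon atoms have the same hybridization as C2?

C2 is sp2 (one π bond).
C1: sp2 ✓
C2: sp2 ✓
C3: sp3
C4: sp
C5: sp
C6: sp
C7: sp
C8: sp3
C9: sp3
C10: sp
C11: sp
C12: sp2 ✓
3 carbons are sp2.

3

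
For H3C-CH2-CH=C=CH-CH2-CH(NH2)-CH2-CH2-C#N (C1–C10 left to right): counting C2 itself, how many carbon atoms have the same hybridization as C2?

C2 is sp3 (only σ bonds).
C1: sp3 ✓
C2: sp3 ✓
C3: sp2
C4: sp
C5: sp2
C6: sp3 ✓
C7: sp3 ✓
C8: sp3 ✓
C9: sp3 ✓
C10: sp
6 carbons are sp3.

6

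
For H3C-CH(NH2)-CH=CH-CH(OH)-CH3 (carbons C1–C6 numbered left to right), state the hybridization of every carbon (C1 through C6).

C1: 4 σ bonds; 4 regions of electron density → sp3.
C2 has 4 σ bonds: steric number 4 → sp3.
C3: 3 σ bonds, plus one π bond; 3 regions of electron density → sp2.
C4 (3 σ bonds, plus one π bond) has steric number 3: sp2.
C5 carries 4 σ bonds, giving a steric number of 4, so it is sp3.
C6 (4 σ bonds) has steric number 4: sp3.

C1 sp3, C2 sp3, C3 sp2, C4 sp2, C5 sp3, C6 sp3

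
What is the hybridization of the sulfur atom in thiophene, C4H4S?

Analogous to furan: one S lone pair in the aromatic π system, S is sp2.

sp2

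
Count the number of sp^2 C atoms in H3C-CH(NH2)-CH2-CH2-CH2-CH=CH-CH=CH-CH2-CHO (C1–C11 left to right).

5

C1: sp3
C2: sp3
C3: sp3
C4: sp3
C5: sp3
C6: sp2 ✓
C7: sp2 ✓
C8: sp2 ✓
C9: sp2 ✓
C10: sp3
C11: sp2 ✓
C6, C7, C8, C9, C11 → 5 sp2 carbons.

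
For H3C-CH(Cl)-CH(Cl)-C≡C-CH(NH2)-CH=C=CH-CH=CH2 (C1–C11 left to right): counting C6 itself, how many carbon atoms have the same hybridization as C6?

C6 is sp3 (only σ bonds).
C1: sp3 ✓
C2: sp3 ✓
C3: sp3 ✓
C4: sp
C5: sp
C6: sp3 ✓
C7: sp2
C8: sp
C9: sp2
C10: sp2
C11: sp2
4 carbons are sp3.

4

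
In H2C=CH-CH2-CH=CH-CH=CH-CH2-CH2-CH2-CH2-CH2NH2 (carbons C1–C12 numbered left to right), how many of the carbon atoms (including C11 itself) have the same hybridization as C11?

C11 is sp3 (only σ bonds).
C1: sp2
C2: sp2
C3: sp3 ✓
C4: sp2
C5: sp2
C6: sp2
C7: sp2
C8: sp3 ✓
C9: sp3 ✓
C10: sp3 ✓
C11: sp3 ✓
C12: sp3 ✓
6 carbons are sp3.

6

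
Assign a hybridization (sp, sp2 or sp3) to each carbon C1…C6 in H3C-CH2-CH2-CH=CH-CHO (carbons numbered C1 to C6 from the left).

C1 sp3, C2 sp3, C3 sp3, C4 sp2, C5 sp2, C6 sp2

C1 has 4 σ bonds: steric number 4 → sp3.
C2 (4 σ bonds) has steric number 4: sp3.
C3 — 4 σ bonds. Steric number 4, so sp3.
C4 is sp2: 3 σ bonds, plus one π bond, 3 electron-density regions.
C5 has 3 σ bonds, plus one π bond: steric number 3 → sp2.
C6 carries 3 σ bonds, plus one π bond, giving a steric number of 3, so it is sp2.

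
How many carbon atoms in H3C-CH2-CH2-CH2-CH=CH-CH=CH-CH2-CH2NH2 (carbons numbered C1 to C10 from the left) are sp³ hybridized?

6

C1: sp3 ✓
C2: sp3 ✓
C3: sp3 ✓
C4: sp3 ✓
C5: sp2
C6: sp2
C7: sp2
C8: sp2
C9: sp3 ✓
C10: sp3 ✓
C1, C2, C3, C4, C9, C10 → 6 sp3 carbons.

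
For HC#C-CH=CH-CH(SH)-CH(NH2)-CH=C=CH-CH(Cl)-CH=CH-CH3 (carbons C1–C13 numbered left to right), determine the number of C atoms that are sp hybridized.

C1: sp ✓
C2: sp ✓
C3: sp2
C4: sp2
C5: sp3
C6: sp3
C7: sp2
C8: sp ✓
C9: sp2
C10: sp3
C11: sp2
C12: sp2
C13: sp3
C1, C2, C8 → 3 sp carbons.

3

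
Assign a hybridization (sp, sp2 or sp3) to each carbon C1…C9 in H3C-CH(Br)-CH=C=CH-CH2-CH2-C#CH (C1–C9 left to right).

C1: 4 σ bonds — 4 electron domains, sp3.
C2 — 4 σ bonds. Steric number 4, so sp3.
C3 carries 3 σ bonds, plus one π bond, giving a steric number of 3, so it is sp2.
C4 carries 2 σ bonds, plus two π bonds, giving a steric number of 2, so it is sp.
C5: 3 σ bonds, plus one π bond; 3 regions of electron density → sp2.
C6: 4 σ bonds; 4 regions of electron density → sp3.
C7: 4 σ bonds; 4 regions of electron density → sp3.
C8: 2 σ bonds, plus two π bonds; 2 regions of electron density → sp.
C9 carries 2 σ bonds, plus two π bonds, giving a steric number of 2, so it is sp.

C1 sp3, C2 sp3, C3 sp2, C4 sp, C5 sp2, C6 sp3, C7 sp3, C8 sp, C9 sp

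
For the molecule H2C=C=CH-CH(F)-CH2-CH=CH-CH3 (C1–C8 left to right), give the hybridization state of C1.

C1: 3 σ bonds, plus one π bond — 3 electron domains, sp2.

sp²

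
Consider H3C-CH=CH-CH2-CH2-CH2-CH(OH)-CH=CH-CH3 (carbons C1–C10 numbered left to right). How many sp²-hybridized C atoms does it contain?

C1: sp3
C2: sp2 ✓
C3: sp2 ✓
C4: sp3
C5: sp3
C6: sp3
C7: sp3
C8: sp2 ✓
C9: sp2 ✓
C10: sp3
C2, C3, C8, C9 → 4 sp2 carbons.

4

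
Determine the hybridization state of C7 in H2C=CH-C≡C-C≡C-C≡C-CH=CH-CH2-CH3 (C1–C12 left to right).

C7 carries 2 σ bonds, plus two π bonds, giving a steric number of 2, so it is sp.

sp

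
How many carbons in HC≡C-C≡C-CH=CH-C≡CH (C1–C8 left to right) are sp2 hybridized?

2

C1: sp
C2: sp
C3: sp
C4: sp
C5: sp2 ✓
C6: sp2 ✓
C7: sp
C8: sp
C5, C6 → 2 sp2 carbons.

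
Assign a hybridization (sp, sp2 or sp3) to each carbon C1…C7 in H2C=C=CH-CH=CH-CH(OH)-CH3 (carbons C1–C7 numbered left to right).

C1 (3 σ bonds, plus one π bond) has steric number 3: sp2.
C2: 2 σ bonds, plus two π bonds — 2 electron domains, sp.
C3: 3 σ bonds, plus one π bond — 3 electron domains, sp2.
C4 — 3 σ bonds, plus one π bond. Steric number 3, so sp2.
C5 is sp2: 3 σ bonds, plus one π bond, 3 electron-density regions.
C6: 4 σ bonds — 4 electron domains, sp3.
C7: 4 σ bonds — 4 electron domains, sp3.

C1 sp2, C2 sp, C3 sp2, C4 sp2, C5 sp2, C6 sp3, C7 sp3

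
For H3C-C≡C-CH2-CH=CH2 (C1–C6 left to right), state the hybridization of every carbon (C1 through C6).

C1 sp3, C2 sp, C3 sp, C4 sp3, C5 sp2, C6 sp2

C1 has 4 σ bonds: steric number 4 → sp3.
C2 — 2 σ bonds, plus two π bonds. Steric number 2, so sp.
C3: 2 σ bonds, plus two π bonds — 2 electron domains, sp.
C4 — 4 σ bonds. Steric number 4, so sp3.
C5 carries 3 σ bonds, plus one π bond, giving a steric number of 3, so it is sp2.
C6 carries 3 σ bonds, plus one π bond, giving a steric number of 3, so it is sp2.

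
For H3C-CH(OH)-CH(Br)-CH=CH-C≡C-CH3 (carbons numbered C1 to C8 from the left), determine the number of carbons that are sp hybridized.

C1: sp3
C2: sp3
C3: sp3
C4: sp2
C5: sp2
C6: sp ✓
C7: sp ✓
C8: sp3
C6, C7 → 2 sp carbons.

2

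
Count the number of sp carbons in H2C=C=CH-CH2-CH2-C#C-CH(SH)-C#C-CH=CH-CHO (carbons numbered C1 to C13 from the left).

5

C1: sp2
C2: sp ✓
C3: sp2
C4: sp3
C5: sp3
C6: sp ✓
C7: sp ✓
C8: sp3
C9: sp ✓
C10: sp ✓
C11: sp2
C12: sp2
C13: sp2
C2, C6, C7, C9, C10 → 5 sp carbons.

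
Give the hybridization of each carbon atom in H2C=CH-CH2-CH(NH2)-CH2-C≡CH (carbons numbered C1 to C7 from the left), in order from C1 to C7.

C1 sp2, C2 sp2, C3 sp3, C4 sp3, C5 sp3, C6 sp, C7 sp

C1 — 3 σ bonds, plus one π bond. Steric number 3, so sp2.
C2 carries 3 σ bonds, plus one π bond, giving a steric number of 3, so it is sp2.
C3: 4 σ bonds; 4 regions of electron density → sp3.
C4: 4 σ bonds — 4 electron domains, sp3.
C5 has 4 σ bonds: steric number 4 → sp3.
C6: 2 σ bonds, plus two π bonds; 2 regions of electron density → sp.
C7 carries 2 σ bonds, plus two π bonds, giving a steric number of 2, so it is sp.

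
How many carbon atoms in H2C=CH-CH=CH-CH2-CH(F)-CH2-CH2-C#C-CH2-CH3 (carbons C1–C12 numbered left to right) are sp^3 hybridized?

C1: sp2
C2: sp2
C3: sp2
C4: sp2
C5: sp3 ✓
C6: sp3 ✓
C7: sp3 ✓
C8: sp3 ✓
C9: sp
C10: sp
C11: sp3 ✓
C12: sp3 ✓
C5, C6, C7, C8, C11, C12 → 6 sp3 carbons.

6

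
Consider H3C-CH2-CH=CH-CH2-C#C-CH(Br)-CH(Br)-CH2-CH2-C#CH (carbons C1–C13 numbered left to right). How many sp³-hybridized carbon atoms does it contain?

7

C1: sp3 ✓
C2: sp3 ✓
C3: sp2
C4: sp2
C5: sp3 ✓
C6: sp
C7: sp
C8: sp3 ✓
C9: sp3 ✓
C10: sp3 ✓
C11: sp3 ✓
C12: sp
C13: sp
C1, C2, C5, C8, C9, C10, C11 → 7 sp3 carbons.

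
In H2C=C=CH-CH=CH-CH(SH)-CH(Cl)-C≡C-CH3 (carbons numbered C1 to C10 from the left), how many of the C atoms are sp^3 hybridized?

C1: sp2
C2: sp
C3: sp2
C4: sp2
C5: sp2
C6: sp3 ✓
C7: sp3 ✓
C8: sp
C9: sp
C10: sp3 ✓
C6, C7, C10 → 3 sp3 carbons.

3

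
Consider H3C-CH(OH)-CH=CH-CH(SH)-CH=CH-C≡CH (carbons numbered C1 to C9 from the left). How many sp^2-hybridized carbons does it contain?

C1: sp3
C2: sp3
C3: sp2 ✓
C4: sp2 ✓
C5: sp3
C6: sp2 ✓
C7: sp2 ✓
C8: sp
C9: sp
C3, C4, C6, C7 → 4 sp2 carbons.

4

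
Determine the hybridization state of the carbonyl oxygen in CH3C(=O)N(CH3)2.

sp²

The carbonyl oxygen carries 1 σ bond and 2 lone pairs, plus one π bond, giving a steric number of 3, so it is sp2.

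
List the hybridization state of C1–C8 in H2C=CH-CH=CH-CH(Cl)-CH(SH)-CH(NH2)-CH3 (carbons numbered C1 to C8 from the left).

C1 is sp2: 3 σ bonds, plus one π bond, 3 electron-density regions.
C2 — 3 σ bonds, plus one π bond. Steric number 3, so sp2.
C3 carries 3 σ bonds, plus one π bond, giving a steric number of 3, so it is sp2.
C4 carries 3 σ bonds, plus one π bond, giving a steric number of 3, so it is sp2.
C5: 4 σ bonds; 4 regions of electron density → sp3.
C6: 4 σ bonds — 4 electron domains, sp3.
C7 has 4 σ bonds: steric number 4 → sp3.
C8: 4 σ bonds; 4 regions of electron density → sp3.

C1 sp2, C2 sp2, C3 sp2, C4 sp2, C5 sp3, C6 sp3, C7 sp3, C8 sp3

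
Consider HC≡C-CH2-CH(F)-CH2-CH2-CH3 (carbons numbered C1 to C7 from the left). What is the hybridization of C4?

C4: 4 σ bonds — 4 electron domains, sp3.

sp³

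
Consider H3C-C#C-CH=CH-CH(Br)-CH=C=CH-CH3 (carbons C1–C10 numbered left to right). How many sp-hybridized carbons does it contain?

C1: sp3
C2: sp ✓
C3: sp ✓
C4: sp2
C5: sp2
C6: sp3
C7: sp2
C8: sp ✓
C9: sp2
C10: sp3
C2, C3, C8 → 3 sp carbons.

3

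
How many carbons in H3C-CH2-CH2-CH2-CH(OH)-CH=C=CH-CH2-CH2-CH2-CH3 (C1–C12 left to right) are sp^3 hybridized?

C1: sp3 ✓
C2: sp3 ✓
C3: sp3 ✓
C4: sp3 ✓
C5: sp3 ✓
C6: sp2
C7: sp
C8: sp2
C9: sp3 ✓
C10: sp3 ✓
C11: sp3 ✓
C12: sp3 ✓
C1, C2, C3, C4, C5, C9, C10, C11, C12 → 9 sp3 carbons.

9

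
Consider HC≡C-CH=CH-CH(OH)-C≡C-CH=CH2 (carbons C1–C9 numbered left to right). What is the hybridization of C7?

C7: 2 σ bonds, plus two π bonds; 2 regions of electron density → sp.

sp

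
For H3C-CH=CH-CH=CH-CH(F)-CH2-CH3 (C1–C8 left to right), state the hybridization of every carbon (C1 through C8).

C1 sp3, C2 sp2, C3 sp2, C4 sp2, C5 sp2, C6 sp3, C7 sp3, C8 sp3

C1 is sp3: 4 σ bonds, 4 electron-density regions.
C2 is sp2: 3 σ bonds, plus one π bond, 3 electron-density regions.
C3 — 3 σ bonds, plus one π bond. Steric number 3, so sp2.
C4 is sp2: 3 σ bonds, plus one π bond, 3 electron-density regions.
C5 has 3 σ bonds, plus one π bond: steric number 3 → sp2.
C6 — 4 σ bonds. Steric number 4, so sp3.
C7 (4 σ bonds) has steric number 4: sp3.
C8 — 4 σ bonds. Steric number 4, so sp3.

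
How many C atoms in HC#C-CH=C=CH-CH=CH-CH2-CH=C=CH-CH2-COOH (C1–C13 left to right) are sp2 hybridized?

C1: sp
C2: sp
C3: sp2 ✓
C4: sp
C5: sp2 ✓
C6: sp2 ✓
C7: sp2 ✓
C8: sp3
C9: sp2 ✓
C10: sp
C11: sp2 ✓
C12: sp3
C13: sp2 ✓
C3, C5, C6, C7, C9, C11, C13 → 7 sp2 carbons.

7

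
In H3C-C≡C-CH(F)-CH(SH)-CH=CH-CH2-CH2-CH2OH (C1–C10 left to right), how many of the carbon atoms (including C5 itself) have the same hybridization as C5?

C5 is sp3 (only σ bonds).
C1: sp3 ✓
C2: sp
C3: sp
C4: sp3 ✓
C5: sp3 ✓
C6: sp2
C7: sp2
C8: sp3 ✓
C9: sp3 ✓
C10: sp3 ✓
6 carbons are sp3.

6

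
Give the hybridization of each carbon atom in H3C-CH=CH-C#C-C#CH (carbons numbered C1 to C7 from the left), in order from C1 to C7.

C1 is sp3: 4 σ bonds, 4 electron-density regions.
C2 (3 σ bonds, plus one π bond) has steric number 3: sp2.
C3: 3 σ bonds, plus one π bond — 3 electron domains, sp2.
C4 carries 2 σ bonds, plus two π bonds, giving a steric number of 2, so it is sp.
C5 (2 σ bonds, plus two π bonds) has steric number 2: sp.
C6 (2 σ bonds, plus two π bonds) has steric number 2: sp.
C7: 2 σ bonds, plus two π bonds; 2 regions of electron density → sp.

C1 sp3, C2 sp2, C3 sp2, C4 sp, C5 sp, C6 sp, C7 sp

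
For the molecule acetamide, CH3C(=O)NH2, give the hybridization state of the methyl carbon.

sp^3

The methyl carbon — 4 σ bonds. Steric number 4, so sp3.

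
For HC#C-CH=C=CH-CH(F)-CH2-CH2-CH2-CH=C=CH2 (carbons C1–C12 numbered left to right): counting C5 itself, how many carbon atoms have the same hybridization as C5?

4

C5 is sp2 (one π bond).
C1: sp
C2: sp
C3: sp2 ✓
C4: sp
C5: sp2 ✓
C6: sp3
C7: sp3
C8: sp3
C9: sp3
C10: sp2 ✓
C11: sp
C12: sp2 ✓
4 carbons are sp2.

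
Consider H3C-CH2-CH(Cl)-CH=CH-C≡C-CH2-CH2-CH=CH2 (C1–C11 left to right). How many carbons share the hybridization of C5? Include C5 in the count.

4

C5 is sp2 (one π bond).
C1: sp3
C2: sp3
C3: sp3
C4: sp2 ✓
C5: sp2 ✓
C6: sp
C7: sp
C8: sp3
C9: sp3
C10: sp2 ✓
C11: sp2 ✓
4 carbons are sp2.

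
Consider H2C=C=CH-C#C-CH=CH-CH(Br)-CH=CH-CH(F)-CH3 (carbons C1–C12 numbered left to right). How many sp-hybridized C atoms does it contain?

C1: sp2
C2: sp ✓
C3: sp2
C4: sp ✓
C5: sp ✓
C6: sp2
C7: sp2
C8: sp3
C9: sp2
C10: sp2
C11: sp3
C12: sp3
C2, C4, C5 → 3 sp carbons.

3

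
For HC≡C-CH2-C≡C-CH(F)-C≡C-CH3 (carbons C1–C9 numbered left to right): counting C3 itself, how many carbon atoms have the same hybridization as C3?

C3 is sp3 (only σ bonds).
C1: sp
C2: sp
C3: sp3 ✓
C4: sp
C5: sp
C6: sp3 ✓
C7: sp
C8: sp
C9: sp3 ✓
3 carbons are sp3.

3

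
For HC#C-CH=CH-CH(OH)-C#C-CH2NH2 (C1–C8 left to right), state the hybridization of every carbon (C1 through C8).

C1 sp, C2 sp, C3 sp2, C4 sp2, C5 sp3, C6 sp, C7 sp, C8 sp3

C1: 2 σ bonds, plus two π bonds; 2 regions of electron density → sp.
C2 carries 2 σ bonds, plus two π bonds, giving a steric number of 2, so it is sp.
C3 carries 3 σ bonds, plus one π bond, giving a steric number of 3, so it is sp2.
C4: 3 σ bonds, plus one π bond; 3 regions of electron density → sp2.
C5 — 4 σ bonds. Steric number 4, so sp3.
C6 carries 2 σ bonds, plus two π bonds, giving a steric number of 2, so it is sp.
C7: 2 σ bonds, plus two π bonds — 2 electron domains, sp.
C8 is sp3: 4 σ bonds, 4 electron-density regions.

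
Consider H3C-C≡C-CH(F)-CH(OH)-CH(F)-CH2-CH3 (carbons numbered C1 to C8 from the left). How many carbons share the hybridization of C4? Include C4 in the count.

6

C4 is sp3 (only σ bonds).
C1: sp3 ✓
C2: sp
C3: sp
C4: sp3 ✓
C5: sp3 ✓
C6: sp3 ✓
C7: sp3 ✓
C8: sp3 ✓
6 carbons are sp3.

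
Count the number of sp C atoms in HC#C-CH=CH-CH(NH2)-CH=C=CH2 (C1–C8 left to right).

C1: sp ✓
C2: sp ✓
C3: sp2
C4: sp2
C5: sp3
C6: sp2
C7: sp ✓
C8: sp2
C1, C2, C7 → 3 sp carbons.

3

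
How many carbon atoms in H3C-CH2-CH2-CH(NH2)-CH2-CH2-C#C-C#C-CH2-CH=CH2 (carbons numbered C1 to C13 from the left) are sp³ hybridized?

C1: sp3 ✓
C2: sp3 ✓
C3: sp3 ✓
C4: sp3 ✓
C5: sp3 ✓
C6: sp3 ✓
C7: sp
C8: sp
C9: sp
C10: sp
C11: sp3 ✓
C12: sp2
C13: sp2
C1, C2, C3, C4, C5, C6, C11 → 7 sp3 carbons.

7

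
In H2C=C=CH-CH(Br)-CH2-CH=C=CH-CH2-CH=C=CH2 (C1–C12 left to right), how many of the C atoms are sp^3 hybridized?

3

C1: sp2
C2: sp
C3: sp2
C4: sp3 ✓
C5: sp3 ✓
C6: sp2
C7: sp
C8: sp2
C9: sp3 ✓
C10: sp2
C11: sp
C12: sp2
C4, C5, C9 → 3 sp3 carbons.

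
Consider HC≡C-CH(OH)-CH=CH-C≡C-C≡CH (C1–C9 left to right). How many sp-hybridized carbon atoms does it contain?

C1: sp ✓
C2: sp ✓
C3: sp3
C4: sp2
C5: sp2
C6: sp ✓
C7: sp ✓
C8: sp ✓
C9: sp ✓
C1, C2, C6, C7, C8, C9 → 6 sp carbons.

6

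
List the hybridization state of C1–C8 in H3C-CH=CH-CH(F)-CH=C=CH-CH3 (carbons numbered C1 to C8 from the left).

C1 sp3, C2 sp2, C3 sp2, C4 sp3, C5 sp2, C6 sp, C7 sp2, C8 sp3

C1 has 4 σ bonds: steric number 4 → sp3.
C2 carries 3 σ bonds, plus one π bond, giving a steric number of 3, so it is sp2.
C3: 3 σ bonds, plus one π bond; 3 regions of electron density → sp2.
C4 (4 σ bonds) has steric number 4: sp3.
C5: 3 σ bonds, plus one π bond — 3 electron domains, sp2.
C6: 2 σ bonds, plus two π bonds — 2 electron domains, sp.
C7 has 3 σ bonds, plus one π bond: steric number 3 → sp2.
C8 carries 4 σ bonds, giving a steric number of 4, so it is sp3.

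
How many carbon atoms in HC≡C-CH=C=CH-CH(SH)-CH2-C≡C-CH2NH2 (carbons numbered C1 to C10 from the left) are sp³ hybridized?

3

C1: sp
C2: sp
C3: sp2
C4: sp
C5: sp2
C6: sp3 ✓
C7: sp3 ✓
C8: sp
C9: sp
C10: sp3 ✓
C6, C7, C10 → 3 sp3 carbons.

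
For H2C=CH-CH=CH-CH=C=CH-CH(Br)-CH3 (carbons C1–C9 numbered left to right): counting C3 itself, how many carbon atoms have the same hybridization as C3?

6

C3 is sp2 (one π bond).
C1: sp2 ✓
C2: sp2 ✓
C3: sp2 ✓
C4: sp2 ✓
C5: sp2 ✓
C6: sp
C7: sp2 ✓
C8: sp3
C9: sp3
6 carbons are sp2.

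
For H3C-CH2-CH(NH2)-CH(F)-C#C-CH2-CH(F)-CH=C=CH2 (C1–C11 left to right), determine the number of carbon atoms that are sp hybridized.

C1: sp3
C2: sp3
C3: sp3
C4: sp3
C5: sp ✓
C6: sp ✓
C7: sp3
C8: sp3
C9: sp2
C10: sp ✓
C11: sp2
C5, C6, C10 → 3 sp carbons.

3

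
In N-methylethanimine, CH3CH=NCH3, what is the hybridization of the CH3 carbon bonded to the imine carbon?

The CH3 carbon bonded to the imine carbon — 4 σ bonds. Steric number 4, so sp3.

sp3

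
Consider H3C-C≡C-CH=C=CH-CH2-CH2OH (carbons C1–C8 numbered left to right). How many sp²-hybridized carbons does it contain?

2

C1: sp3
C2: sp
C3: sp
C4: sp2 ✓
C5: sp
C6: sp2 ✓
C7: sp3
C8: sp3
C4, C6 → 2 sp2 carbons.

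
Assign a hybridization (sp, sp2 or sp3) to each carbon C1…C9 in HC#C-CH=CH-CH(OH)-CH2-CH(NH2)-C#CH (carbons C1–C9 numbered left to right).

C1 sp, C2 sp, C3 sp2, C4 sp2, C5 sp3, C6 sp3, C7 sp3, C8 sp, C9 sp

C1 is sp: 2 σ bonds, plus two π bonds, 2 electron-density regions.
C2: 2 σ bonds, plus two π bonds — 2 electron domains, sp.
C3 — 3 σ bonds, plus one π bond. Steric number 3, so sp2.
C4: 3 σ bonds, plus one π bond — 3 electron domains, sp2.
C5 has 4 σ bonds: steric number 4 → sp3.
C6 carries 4 σ bonds, giving a steric number of 4, so it is sp3.
C7 (4 σ bonds) has steric number 4: sp3.
C8: 2 σ bonds, plus two π bonds — 2 electron domains, sp.
C9: 2 σ bonds, plus two π bonds — 2 electron domains, sp.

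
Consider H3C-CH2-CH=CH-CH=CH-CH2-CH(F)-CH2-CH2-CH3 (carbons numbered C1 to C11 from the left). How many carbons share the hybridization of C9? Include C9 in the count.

C9 is sp3 (only σ bonds).
C1: sp3 ✓
C2: sp3 ✓
C3: sp2
C4: sp2
C5: sp2
C6: sp2
C7: sp3 ✓
C8: sp3 ✓
C9: sp3 ✓
C10: sp3 ✓
C11: sp3 ✓
7 carbons are sp3.

7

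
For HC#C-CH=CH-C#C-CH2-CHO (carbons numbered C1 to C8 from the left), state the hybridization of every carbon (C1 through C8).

C1 is sp: 2 σ bonds, plus two π bonds, 2 electron-density regions.
C2 (2 σ bonds, plus two π bonds) has steric number 2: sp.
C3: 3 σ bonds, plus one π bond; 3 regions of electron density → sp2.
C4 has 3 σ bonds, plus one π bond: steric number 3 → sp2.
C5 has 2 σ bonds, plus two π bonds: steric number 2 → sp.
C6 — 2 σ bonds, plus two π bonds. Steric number 2, so sp.
C7 has 4 σ bonds: steric number 4 → sp3.
C8: 3 σ bonds, plus one π bond — 3 electron domains, sp2.

C1 sp, C2 sp, C3 sp2, C4 sp2, C5 sp, C6 sp, C7 sp3, C8 sp2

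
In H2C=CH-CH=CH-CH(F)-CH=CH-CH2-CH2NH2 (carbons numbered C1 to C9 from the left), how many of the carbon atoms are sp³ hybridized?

3

C1: sp2
C2: sp2
C3: sp2
C4: sp2
C5: sp3 ✓
C6: sp2
C7: sp2
C8: sp3 ✓
C9: sp3 ✓
C5, C8, C9 → 3 sp3 carbons.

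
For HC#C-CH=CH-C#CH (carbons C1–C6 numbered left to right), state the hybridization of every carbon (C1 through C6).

C1 sp, C2 sp, C3 sp2, C4 sp2, C5 sp, C6 sp

C1 carries 2 σ bonds, plus two π bonds, giving a steric number of 2, so it is sp.
C2: 2 σ bonds, plus two π bonds — 2 electron domains, sp.
C3 carries 3 σ bonds, plus one π bond, giving a steric number of 3, so it is sp2.
C4 — 3 σ bonds, plus one π bond. Steric number 3, so sp2.
C5 — 2 σ bonds, plus two π bonds. Steric number 2, so sp.
C6 is sp: 2 σ bonds, plus two π bonds, 2 electron-density regions.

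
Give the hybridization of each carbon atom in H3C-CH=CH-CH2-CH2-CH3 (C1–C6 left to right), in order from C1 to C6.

C1 sp3, C2 sp2, C3 sp2, C4 sp3, C5 sp3, C6 sp3

C1 — 4 σ bonds. Steric number 4, so sp3.
C2 carries 3 σ bonds, plus one π bond, giving a steric number of 3, so it is sp2.
C3 — 3 σ bonds, plus one π bond. Steric number 3, so sp2.
C4 — 4 σ bonds. Steric number 4, so sp3.
C5 (4 σ bonds) has steric number 4: sp3.
C6 carries 4 σ bonds, giving a steric number of 4, so it is sp3.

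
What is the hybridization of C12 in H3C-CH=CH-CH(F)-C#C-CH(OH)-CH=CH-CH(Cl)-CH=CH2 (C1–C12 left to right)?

sp^2

C12 is sp2: 3 σ bonds, plus one π bond, 3 electron-density regions.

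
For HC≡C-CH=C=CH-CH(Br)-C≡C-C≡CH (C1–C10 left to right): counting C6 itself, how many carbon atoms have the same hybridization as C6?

1

C6 is sp3 (only σ bonds).
C1: sp
C2: sp
C3: sp2
C4: sp
C5: sp2
C6: sp3 ✓
C7: sp
C8: sp
C9: sp
C10: sp
1 carbon is sp3.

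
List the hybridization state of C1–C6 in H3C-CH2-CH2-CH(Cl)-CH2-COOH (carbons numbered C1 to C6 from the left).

C1 sp3, C2 sp3, C3 sp3, C4 sp3, C5 sp3, C6 sp2

C1 carries 4 σ bonds, giving a steric number of 4, so it is sp3.
C2 has 4 σ bonds: steric number 4 → sp3.
C3 is sp3: 4 σ bonds, 4 electron-density regions.
C4 (4 σ bonds) has steric number 4: sp3.
C5: 4 σ bonds; 4 regions of electron density → sp3.
C6 has 3 σ bonds, plus one π bond: steric number 3 → sp2.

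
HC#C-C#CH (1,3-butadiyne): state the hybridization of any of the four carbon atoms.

sp

Every carbon is part of a C≡C triple bond: two σ regions → sp.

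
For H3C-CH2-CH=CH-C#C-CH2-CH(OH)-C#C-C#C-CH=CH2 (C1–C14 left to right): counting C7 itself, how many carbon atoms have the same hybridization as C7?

C7 is sp3 (only σ bonds).
C1: sp3 ✓
C2: sp3 ✓
C3: sp2
C4: sp2
C5: sp
C6: sp
C7: sp3 ✓
C8: sp3 ✓
C9: sp
C10: sp
C11: sp
C12: sp
C13: sp2
C14: sp2
4 carbons are sp3.

4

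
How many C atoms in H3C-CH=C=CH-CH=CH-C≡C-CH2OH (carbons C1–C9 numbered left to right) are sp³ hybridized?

2

C1: sp3 ✓
C2: sp2
C3: sp
C4: sp2
C5: sp2
C6: sp2
C7: sp
C8: sp
C9: sp3 ✓
C1, C9 → 2 sp3 carbons.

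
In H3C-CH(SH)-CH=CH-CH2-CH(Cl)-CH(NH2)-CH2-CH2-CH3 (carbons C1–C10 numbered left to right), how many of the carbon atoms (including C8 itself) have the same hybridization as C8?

C8 is sp3 (only σ bonds).
C1: sp3 ✓
C2: sp3 ✓
C3: sp2
C4: sp2
C5: sp3 ✓
C6: sp3 ✓
C7: sp3 ✓
C8: sp3 ✓
C9: sp3 ✓
C10: sp3 ✓
8 carbons are sp3.

8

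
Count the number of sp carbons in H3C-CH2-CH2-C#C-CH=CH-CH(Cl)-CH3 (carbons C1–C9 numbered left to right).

C1: sp3
C2: sp3
C3: sp3
C4: sp ✓
C5: sp ✓
C6: sp2
C7: sp2
C8: sp3
C9: sp3
C4, C5 → 2 sp carbons.

2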